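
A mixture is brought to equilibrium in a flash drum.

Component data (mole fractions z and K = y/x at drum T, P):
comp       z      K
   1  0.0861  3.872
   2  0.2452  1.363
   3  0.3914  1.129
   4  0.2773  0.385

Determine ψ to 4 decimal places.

Rachford–Rice: g(ψ) = Σ zᵢ(Kᵢ−1)/(1+ψ(Kᵢ−1)) = 0.
g(0) = ΣzᵢKᵢ − 1 = 0.2162 and g(1) = 1 − Σzᵢ/Kᵢ = -0.2691, so a root lies in (0, 1).
Iterate (Newton) starting at ψ = 0.52:
  ψ = 0.5200: g = -0.02936, g' = -0.3695 → ψ = 0.4405
  ψ = 0.4405: g = -0.00024, g' = -0.3656 → ψ = 0.4399
Converged at ψ = 0.4399.

ψ = 0.4399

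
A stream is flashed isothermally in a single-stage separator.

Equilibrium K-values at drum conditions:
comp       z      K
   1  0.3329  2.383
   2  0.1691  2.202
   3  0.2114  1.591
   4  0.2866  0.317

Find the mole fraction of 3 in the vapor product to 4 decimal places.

Newton–Raphson from β = 0.5:
  β = 0.5000: g = 0.19832, g' = -0.6702 → β = 0.7959
  β = 0.7959: g = -0.02090, g' = -0.8841 → β = 0.7723
  β = 0.7723: g = -0.00043, g' = -0.8482 → β = 0.7718
Converged at β = 0.7718.
Compositions from xᵢ = zᵢ/(1+β(Kᵢ−1)), yᵢ = Kᵢxᵢ:
  1: x = 0.1610, y = 0.3837
  2: x = 0.0877, y = 0.1932
  3: x = 0.1452, y = 0.2310
  4: x = 0.6061, y = 0.1921

y_3 = 0.2310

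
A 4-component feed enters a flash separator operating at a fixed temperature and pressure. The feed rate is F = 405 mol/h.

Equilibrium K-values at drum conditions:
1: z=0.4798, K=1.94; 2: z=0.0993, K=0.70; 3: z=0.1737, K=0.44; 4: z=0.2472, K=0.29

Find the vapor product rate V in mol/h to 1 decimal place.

Material balance + equilibrium reduce to Σ zᵢ(Kᵢ−1)/(1+V/F(Kᵢ−1)) = 0.
Check two-phase: ΣzᵢKᵢ = 1.1484 > 1 and Σzᵢ/Kᵢ = 1.6364 > 1, so g(0) = 0.1484 > 0 and g(1) = -0.6364 < 0.
Newton–Raphson from V/F = 0.38:
  V/F = 0.3800: g = -0.06524, g' = -0.5632 → V/F = 0.2642
  V/F = 0.2642: g = -0.00124, g' = -0.5464 → V/F = 0.2619
Converged at V/F = 0.2619.
Then V = V/F·F = 0.2619·405 = 106.1 mol/h and L = F − V = 298.9 mol/h.

V = 106.1 mol/h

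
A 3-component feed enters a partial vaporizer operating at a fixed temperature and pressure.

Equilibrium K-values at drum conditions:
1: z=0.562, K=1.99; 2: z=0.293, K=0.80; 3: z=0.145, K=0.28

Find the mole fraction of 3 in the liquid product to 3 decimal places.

x_3 = 0.337

Newton iteration, ψ⁰ = 0.57:
  ψ = 0.570: g = 0.1125, g' = -0.456 → ψ = 0.816
  ψ = 0.816: g = -0.0157, g' = -0.628 → ψ = 0.792
  ψ = 0.792: g = -0.0004, g' = -0.596 → ψ = 0.791
Converged at ψ = 0.791.
Compositions from xᵢ = zᵢ/(1+ψ(Kᵢ−1)), yᵢ = Kᵢxᵢ:
  1: x = 0.315, y = 0.627
  2: x = 0.348, y = 0.278
  3: x = 0.337, y = 0.094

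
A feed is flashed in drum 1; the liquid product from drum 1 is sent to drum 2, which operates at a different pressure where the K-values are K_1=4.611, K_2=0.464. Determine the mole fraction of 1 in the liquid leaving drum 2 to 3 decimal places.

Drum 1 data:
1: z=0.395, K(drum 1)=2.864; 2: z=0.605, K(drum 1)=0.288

Drum 1:
Let ψ₁ = V/F and solve Σ zᵢ(Kᵢ−1)/(1+ψ₁(Kᵢ−1)) = 0.
Check two-phase: ΣzᵢKᵢ = 1.306 > 1 and Σzᵢ/Kᵢ = 2.239 > 1, so g(0) = 0.306 > 0 and g(1) = -1.239 < 0.
Binary case is linear: z₁(K₁−1)(1+ψ₁(K₂−1)) + z₂(K₂−1)(1+ψ₁(K₁−1)) = 0
⇒ ψ₁ = [z₁(K₁−1)+z₂(K₂−1)] / [−(K₁−1)(K₂−1)] = 0.3055/1.3272 = 0.230
Drum-1 compositions:
  1: x = 0.276, y = 0.792
  2: x = 0.724, y = 0.208
Drum-2 feed = drum-1 liquid: z₂ = (0.2764, 0.7236).
Drum 2:
Let ψ₂ = V/F and solve Σ zᵢ(Kᵢ−1)/(1+ψ₂(Kᵢ−1)) = 0.
Feasibility: ΣzᵢKᵢ = 1.610, Σzᵢ/Kᵢ = 1.619 — both > 1, two phases present.
Newton–Raphson from ψ₂ = 0.5:
  ψ₂ = 0.500: g = -0.1741, g' = -0.846 → ψ₂ = 0.294
  ψ₂ = 0.294: g = 0.0235, g' = -1.140 → ψ₂ = 0.315
Converged at ψ₂ = 0.315.
  1: x = 0.129, y = 0.596
  2: x = 0.871, y = 0.404

x_1 (drum 2) = 0.129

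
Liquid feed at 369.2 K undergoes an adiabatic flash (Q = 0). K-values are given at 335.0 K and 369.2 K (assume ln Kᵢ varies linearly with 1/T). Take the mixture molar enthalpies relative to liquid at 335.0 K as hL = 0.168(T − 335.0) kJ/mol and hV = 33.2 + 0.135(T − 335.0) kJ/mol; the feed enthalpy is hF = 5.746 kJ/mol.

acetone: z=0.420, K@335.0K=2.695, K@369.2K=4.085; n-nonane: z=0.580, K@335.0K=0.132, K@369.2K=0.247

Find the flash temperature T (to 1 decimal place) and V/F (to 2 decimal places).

T = 337.3 K, V/F = 0.16

Adiabatic flash: solve Rachford–Rice at each trial T, then check hF = ψ·hV(T) + (1−ψ)·hL(T).
  T = 335.0 K: K = (2.695, 0.132), RR gives ψ = 0.142, H_out = 4.704 kJ/mol
  T = 369.2 K: K = (4.085, 0.247), RR gives ψ = 0.370, H_out = 17.604 kJ/mol
  T = 352.1 K: K = (3.352, 0.183), RR gives ψ = 0.268, H_out = 11.608 kJ/mol
  T = 343.6 K: K = (3.016, 0.156), RR gives ψ = 0.210, H_out = 8.360 kJ/mol
  T = 339.3 K: K = (2.853, 0.144), RR gives ψ = 0.178, H_out = 6.590 kJ/mol
  T = 337.1 K: K = (2.771, 0.138), RR gives ψ = 0.160, H_out = 5.642 kJ/mol
Linear interpolation between T = 337.1 (H_out = 5.642) and T = 339.3 (H_out = 6.590) on hF = 5.746 gives T ≈ 337.3 K, at which ψ = 0.16.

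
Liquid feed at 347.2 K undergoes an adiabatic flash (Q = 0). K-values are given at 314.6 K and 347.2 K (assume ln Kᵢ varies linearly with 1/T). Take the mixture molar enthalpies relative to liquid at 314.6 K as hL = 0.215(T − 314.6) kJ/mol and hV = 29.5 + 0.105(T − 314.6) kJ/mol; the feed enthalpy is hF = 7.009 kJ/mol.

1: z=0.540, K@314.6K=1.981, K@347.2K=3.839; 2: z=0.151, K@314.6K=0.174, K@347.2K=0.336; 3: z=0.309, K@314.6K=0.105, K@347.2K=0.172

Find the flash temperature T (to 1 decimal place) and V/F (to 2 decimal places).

T = 317.8 K, V/F = 0.22

Adiabatic flash: solve Rachford–Rice at each trial T, then check hF = ψ·hV(T) + (1−ψ)·hL(T).
  T = 314.6 K: K = (1.981, 0.174, 0.105), RR gives ψ = 0.150, H_out = 4.424 kJ/mol
  T = 347.2 K: K = (3.839, 0.336, 0.172), RR gives ψ = 0.531, H_out = 20.768 kJ/mol
  T = 330.9 K: K = (2.803, 0.246, 0.136), RR gives ψ = 0.396, H_out = 14.473 kJ/mol
  T = 322.8 K: K = (2.369, 0.208, 0.120), RR gives ψ = 0.298, H_out = 10.285 kJ/mol
  T = 318.7 K: K = (2.169, 0.190, 0.112), RR gives ψ = 0.233, H_out = 7.639 kJ/mol
  T = 316.6 K: K = (2.071, 0.182, 0.109), RR gives ψ = 0.193, H_out = 6.079 kJ/mol
  T = 317.6 K: K = (2.117, 0.186, 0.110), RR gives ψ = 0.212, H_out = 6.842 kJ/mol
Linear interpolation between T = 317.6 (H_out = 6.842) and T = 318.7 (H_out = 7.639) on hF = 7.009 gives T ≈ 317.8 K, at which ψ = 0.22.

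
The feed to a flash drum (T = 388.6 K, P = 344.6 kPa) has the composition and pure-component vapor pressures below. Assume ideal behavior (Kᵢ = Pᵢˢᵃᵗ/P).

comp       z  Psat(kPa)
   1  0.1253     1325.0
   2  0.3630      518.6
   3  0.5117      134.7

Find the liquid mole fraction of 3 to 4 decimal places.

x_3 = 0.6058

Raoult's law: Kᵢ = Pᵢˢᵃᵗ/P = Pᵢˢᵃᵗ/344.6.
  K_1 = 1325.0/344.6 = 3.845038, K_2 = 518.6/344.6 = 1.504933, K_3 = 134.7/344.6 = 0.390888
Rachford–Rice: g(ψ) = Σ zᵢ(Kᵢ−1)/(1+ψ(Kᵢ−1)) = 0.
Check two-phase: ΣzᵢKᵢ = 1.2281 > 1 and Σzᵢ/Kᵢ = 1.5829 > 1, so g(0) = 0.2281 > 0 and g(1) = -0.5829 < 0.
Newton iteration, ψ⁰ = 0.42:
  ψ = 0.4200: g = -0.10520, g' = -0.6163 → ψ = 0.2493
  ψ = 0.2493: g = 0.00386, g' = -0.6841 → ψ = 0.2550
Converged at ψ = 0.2550.
Compositions from xᵢ = zᵢ/(1+ψ(Kᵢ−1)), yᵢ = Kᵢxᵢ:
  1: x = 0.0726, y = 0.2792
  2: x = 0.3216, y = 0.4840
  3: x = 0.6058, y = 0.2368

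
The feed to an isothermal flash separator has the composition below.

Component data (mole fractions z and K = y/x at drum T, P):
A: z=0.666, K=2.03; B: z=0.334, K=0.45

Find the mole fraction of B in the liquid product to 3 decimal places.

x_B = 0.652

Material balance + equilibrium reduce to Σ zᵢ(Kᵢ−1)/(1+V/F(Kᵢ−1)) = 0.
Check two-phase: ΣzᵢKᵢ = 1.502 > 1 and Σzᵢ/Kᵢ = 1.070 > 1, so g(0) = 0.502 > 0 and g(1) = -0.070 < 0.
Iterate (Newton) starting at V/F = 0.5:
  V/F = 0.500: g = 0.1994, g' = -0.500 → V/F = 0.899
  V/F = 0.899: g = -0.0071, g' = -0.586 → V/F = 0.887
Converged at V/F = 0.887.
Compositions from xᵢ = zᵢ/(1+V/F(Kᵢ−1)), yᵢ = Kᵢxᵢ:
  A: x = 0.348, y = 0.707
  B: x = 0.652, y = 0.293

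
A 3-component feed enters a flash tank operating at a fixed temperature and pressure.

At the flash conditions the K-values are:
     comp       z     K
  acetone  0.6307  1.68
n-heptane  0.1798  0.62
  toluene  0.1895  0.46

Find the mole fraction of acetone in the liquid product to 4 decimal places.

x_acetone = 0.4088

Rachford–Rice: g(β) = Σ zᵢ(Kᵢ−1)/(1+β(Kᵢ−1)) = 0.
Feasibility: ΣzᵢKᵢ = 1.2582, Σzᵢ/Kᵢ = 1.0774 — both > 1, two phases present.
Iterate (Newton) starting at β = 0.5:
  β = 0.5000: g = 0.09553, g' = -0.3057 → β = 0.8125
  β = 0.8125: g = -0.00492, g' = -0.3508 → β = 0.7985
  β = 0.7985: g = -0.00003, g' = -0.3468 → β = 0.7984
Converged at β = 0.7984.
Compositions from xᵢ = zᵢ/(1+β(Kᵢ−1)), yᵢ = Kᵢxᵢ:
  acetone: x = 0.4088, y = 0.6867
  n-heptane: x = 0.2581, y = 0.1600
  toluene: x = 0.3331, y = 0.1532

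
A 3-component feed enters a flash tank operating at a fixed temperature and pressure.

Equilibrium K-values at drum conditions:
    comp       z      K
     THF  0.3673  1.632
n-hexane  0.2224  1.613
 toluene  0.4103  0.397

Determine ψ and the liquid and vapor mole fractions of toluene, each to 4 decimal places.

Newton–Raphson from ψ = 0.5:
  ψ = 0.5000: g = -0.07346, g' = -0.4394 → ψ = 0.3328
  ψ = 0.3328: g = -0.00451, g' = -0.3913 → ψ = 0.3213
Converged at ψ = 0.3213.
Compositions from xᵢ = zᵢ/(1+ψ(Kᵢ−1)), yᵢ = Kᵢxᵢ:
  THF: x = 0.3053, y = 0.4983
  n-hexane: x = 0.1858, y = 0.2997
  toluene: x = 0.5089, y = 0.2020

ψ = 0.3213, x_toluene = 0.5089, y_toluene = 0.2020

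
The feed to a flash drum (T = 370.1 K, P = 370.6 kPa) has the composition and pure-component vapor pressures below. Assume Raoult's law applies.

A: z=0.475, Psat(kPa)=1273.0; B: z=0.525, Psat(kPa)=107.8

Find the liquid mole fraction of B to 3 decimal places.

x_B = 0.774

Raoult's law: Kᵢ = Pᵢˢᵃᵗ/P = Pᵢˢᵃᵗ/370.6.
  K_A = 1273.0/370.6 = 3.43497, K_B = 107.8/370.6 = 0.29088
Rachford–Rice: g(ψ) = Σ zᵢ(Kᵢ−1)/(1+ψ(Kᵢ−1)) = 0.
Feasibility: ΣzᵢKᵢ = 1.784, Σzᵢ/Kᵢ = 1.943 — both > 1, two phases present.
Binary case is linear: z₁(K₁−1)(1+ψ(K₂−1)) + z₂(K₂−1)(1+ψ(K₁−1)) = 0
⇒ ψ = [z₁(K₁−1)+z₂(K₂−1)] / [−(K₁−1)(K₂−1)] = 0.7843/1.7267 = 0.454
Compositions from xᵢ = zᵢ/(1+ψ(Kᵢ−1)), yᵢ = Kᵢxᵢ:
  A: x = 0.226, y = 0.775
  B: x = 0.774, y = 0.225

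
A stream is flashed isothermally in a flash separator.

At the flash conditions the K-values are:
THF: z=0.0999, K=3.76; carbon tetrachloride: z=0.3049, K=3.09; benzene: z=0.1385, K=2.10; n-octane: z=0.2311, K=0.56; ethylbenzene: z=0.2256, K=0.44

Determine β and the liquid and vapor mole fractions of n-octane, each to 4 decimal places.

Let β = V/F and solve Σ zᵢ(Kᵢ−1)/(1+β(Kᵢ−1)) = 0.
g(0) = ΣzᵢKᵢ − 1 = 0.8373 and g(1) = 1 − Σzᵢ/Kᵢ = -0.1166, so a root lies in (0, 1).
Iterate (Newton) starting at β = 0.63:
  β = 0.6300: g = 0.12984, g' = -0.6626 → β = 0.8260
  β = 0.8260: g = 0.00285, g' = -0.6513 → β = 0.8303
Converged at β = 0.8303.
Compositions from xᵢ = zᵢ/(1+β(Kᵢ−1)), yᵢ = Kᵢxᵢ:
  THF: x = 0.0303, y = 0.1141
  carbon tetrachloride: x = 0.1115, y = 0.3444
  benzene: x = 0.0724, y = 0.1520
  n-octane: x = 0.3641, y = 0.2039
  ethylbenzene: x = 0.4217, y = 0.1855

β = 0.8303, x_n-octane = 0.3641, y_n-octane = 0.2039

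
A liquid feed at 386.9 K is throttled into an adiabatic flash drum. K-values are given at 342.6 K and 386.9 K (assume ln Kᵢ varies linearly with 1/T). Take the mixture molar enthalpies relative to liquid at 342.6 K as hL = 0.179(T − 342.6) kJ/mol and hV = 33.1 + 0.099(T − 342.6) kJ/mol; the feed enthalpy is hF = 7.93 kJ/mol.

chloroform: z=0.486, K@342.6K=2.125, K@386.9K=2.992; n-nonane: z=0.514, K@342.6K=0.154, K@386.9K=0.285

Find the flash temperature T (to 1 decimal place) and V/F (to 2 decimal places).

T = 351.8 K, V/F = 0.19

Adiabatic flash: solve Rachford–Rice at each trial T, then check hF = ψ·hV(T) + (1−ψ)·hL(T).
  T = 342.6 K: K = (2.125, 0.154), RR gives ψ = 0.118, H_out = 3.892 kJ/mol
  T = 386.9 K: K = (2.992, 0.285), RR gives ψ = 0.422, H_out = 20.393 kJ/mol
  T = 364.8 K: K = (2.549, 0.214), RR gives ψ = 0.286, H_out = 12.937 kJ/mol
  T = 353.7 K: K = (2.334, 0.182), RR gives ψ = 0.209, H_out = 8.720 kJ/mol
  T = 348.1 K: K = (2.228, 0.168), RR gives ψ = 0.165, H_out = 6.381 kJ/mol
  T = 350.9 K: K = (2.281, 0.175), RR gives ψ = 0.188, H_out = 7.572 kJ/mol
  T = 352.3 K: K = (2.307, 0.179), RR gives ψ = 0.198, H_out = 8.151 kJ/mol
Linear interpolation between T = 350.9 (H_out = 7.572) and T = 352.3 (H_out = 8.151) on hF = 7.93 gives T ≈ 351.8 K, at which ψ = 0.19.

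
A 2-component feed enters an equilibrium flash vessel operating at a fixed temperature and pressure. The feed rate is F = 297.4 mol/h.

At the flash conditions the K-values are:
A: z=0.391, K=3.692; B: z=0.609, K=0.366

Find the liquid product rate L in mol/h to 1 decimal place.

L = 181.3 mol/h

Material balance + equilibrium reduce to Σ zᵢ(Kᵢ−1)/(1+ψ(Kᵢ−1)) = 0.
g(0) = ΣzᵢKᵢ − 1 = 0.666 and g(1) = 1 − Σzᵢ/Kᵢ = -0.770, so a root lies in (0, 1).
Binary case is linear: z₁(K₁−1)(1+ψ(K₂−1)) + z₂(K₂−1)(1+ψ(K₁−1)) = 0
⇒ ψ = [z₁(K₁−1)+z₂(K₂−1)] / [−(K₁−1)(K₂−1)] = 0.6665/1.7067 = 0.390
Then V = ψ·F = 0.3905·297.4 = 116.1 mol/h and L = F − V = 181.3 mol/h.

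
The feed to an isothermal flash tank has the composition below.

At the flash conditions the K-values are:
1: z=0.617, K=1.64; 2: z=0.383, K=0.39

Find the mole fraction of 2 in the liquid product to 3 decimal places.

x_2 = 0.512

Material balance + equilibrium reduce to Σ zᵢ(Kᵢ−1)/(1+ψ(Kᵢ−1)) = 0.
Feasibility: ΣzᵢKᵢ = 1.161, Σzᵢ/Kᵢ = 1.358 — both > 1, two phases present.
Newton iteration, ψ⁰ = 0.56:
  ψ = 0.560: g = -0.0642, g' = -0.466 → ψ = 0.422
  ψ = 0.422: g = -0.0038, g' = -0.415 → ψ = 0.413
Converged at ψ = 0.413.
Compositions from xᵢ = zᵢ/(1+ψ(Kᵢ−1)), yᵢ = Kᵢxᵢ:
  1: x = 0.488, y = 0.800
  2: x = 0.512, y = 0.200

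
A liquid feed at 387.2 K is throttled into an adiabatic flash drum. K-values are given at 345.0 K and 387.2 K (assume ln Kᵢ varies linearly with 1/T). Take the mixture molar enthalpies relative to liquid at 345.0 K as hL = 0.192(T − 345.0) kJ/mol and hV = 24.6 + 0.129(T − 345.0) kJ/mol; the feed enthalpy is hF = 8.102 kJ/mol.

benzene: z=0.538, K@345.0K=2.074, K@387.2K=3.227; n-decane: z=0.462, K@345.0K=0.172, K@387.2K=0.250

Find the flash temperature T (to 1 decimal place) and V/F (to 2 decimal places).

T = 351.4 K, V/F = 0.28

Adiabatic flash: solve Rachford–Rice at each trial T, then check hF = ψ·hV(T) + (1−ψ)·hL(T).
  T = 345.0 K: K = (2.074, 0.172), RR gives ψ = 0.220, H_out = 5.402 kJ/mol
  T = 387.2 K: K = (3.227, 0.250), RR gives ψ = 0.510, H_out = 19.290 kJ/mol
  T = 366.1 K: K = (2.620, 0.210), RR gives ψ = 0.396, H_out = 13.255 kJ/mol
  T = 355.6 K: K = (2.341, 0.191), RR gives ψ = 0.320, H_out = 9.693 kJ/mol
  T = 350.3 K: K = (2.205, 0.181), RR gives ψ = 0.274, H_out = 7.660 kJ/mol
  T = 353.0 K: K = (2.274, 0.186), RR gives ψ = 0.298, H_out = 8.720 kJ/mol
  T = 351.6 K: K = (2.238, 0.183), RR gives ψ = 0.286, H_out = 8.177 kJ/mol
Linear interpolation between T = 350.3 (H_out = 7.660) and T = 351.6 (H_out = 8.177) on hF = 8.102 gives T ≈ 351.4 K, at which ψ = 0.28.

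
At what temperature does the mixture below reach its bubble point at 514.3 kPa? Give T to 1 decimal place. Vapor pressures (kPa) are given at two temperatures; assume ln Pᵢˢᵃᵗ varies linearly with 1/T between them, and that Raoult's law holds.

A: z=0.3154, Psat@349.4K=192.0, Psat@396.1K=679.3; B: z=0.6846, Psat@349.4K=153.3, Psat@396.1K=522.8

Bubble-point temperature: ΣzᵢPᵢˢᵃᵗ(T) = P. Interpolate ln Pᵢˢᵃᵗ = aᵢ + bᵢ/T.
  T = 349.4 K: ΣzᵢPᵢˢᵃᵗ = 165.51 kPa
  T = 396.1 K: ΣzᵢPᵢˢᵃᵗ = 572.16 kPa
  T = 372.8 K: ΣzᵢPᵢˢᵃᵗ = 320.33 kPa
  T = 384.5 K: ΣzᵢPᵢˢᵃᵗ = 432.42 kPa
  T = 390.3 K: ΣzᵢPᵢˢᵃᵗ = 498.44 kPa
  T = 393.2 K: ΣzᵢPᵢˢᵃᵗ = 534.30 kPa
Interpolating between 390.3 K and 393.2 K gives T ≈ 391.6 K.

T = 391.6 K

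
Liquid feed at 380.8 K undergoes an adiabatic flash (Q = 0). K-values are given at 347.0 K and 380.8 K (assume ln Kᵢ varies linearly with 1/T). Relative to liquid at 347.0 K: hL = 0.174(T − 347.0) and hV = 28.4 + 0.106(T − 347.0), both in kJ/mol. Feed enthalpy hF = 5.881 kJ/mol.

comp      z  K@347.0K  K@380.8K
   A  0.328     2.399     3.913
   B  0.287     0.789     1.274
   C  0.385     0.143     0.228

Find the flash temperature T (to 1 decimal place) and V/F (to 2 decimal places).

T = 353.1 K, V/F = 0.17

Adiabatic flash: solve Rachford–Rice at each trial T, then check hF = ψ·hV(T) + (1−ψ)·hL(T).
  T = 347.0 K: K = (2.399, 0.789, 0.143), RR gives ψ = 0.076, H_out = 2.168 kJ/mol
  T = 380.8 K: K = (3.913, 1.274, 0.228), RR gives ψ = 0.476, H_out = 18.306 kJ/mol
  T = 363.9 K: K = (3.099, 1.014, 0.183), RR gives ψ = 0.309, H_out = 11.373 kJ/mol
  T = 355.4 K: K = (2.733, 0.896, 0.162), RR gives ψ = 0.204, H_out = 7.149 kJ/mol
  T = 351.2 K: K = (2.562, 0.842, 0.152), RR gives ψ = 0.144, H_out = 4.782 kJ/mol
  T = 353.3 K: K = (2.647, 0.869, 0.157), RR gives ψ = 0.175, H_out = 5.993 kJ/mol
Linear interpolation between T = 351.2 (H_out = 4.782) and T = 353.3 (H_out = 5.993) on hF = 5.881 gives T ≈ 353.1 K, at which ψ = 0.17.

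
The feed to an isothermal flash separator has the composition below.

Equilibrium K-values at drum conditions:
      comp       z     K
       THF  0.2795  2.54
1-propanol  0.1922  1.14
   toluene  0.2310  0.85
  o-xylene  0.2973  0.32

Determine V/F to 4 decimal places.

Rachford–Rice: g(V/F) = Σ zᵢ(Kᵢ−1)/(1+V/F(Kᵢ−1)) = 0.
g(0) = ΣzᵢKᵢ − 1 = 0.2205 and g(1) = 1 − Σzᵢ/Kᵢ = -0.4795, so a root lies in (0, 1).
Iterate (Newton) starting at V/F = 0.5:
  V/F = 0.5000: g = -0.07544, g' = -0.5365 → V/F = 0.3594
  V/F = 0.3594: g = -0.00148, g' = -0.5247 → V/F = 0.3566
Converged at V/F = 0.3566.

V/F = 0.3566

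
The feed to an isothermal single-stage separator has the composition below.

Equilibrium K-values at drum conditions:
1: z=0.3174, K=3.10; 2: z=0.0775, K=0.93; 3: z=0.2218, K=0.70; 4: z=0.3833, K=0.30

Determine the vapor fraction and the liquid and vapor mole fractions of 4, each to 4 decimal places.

Material balance + equilibrium reduce to Σ zᵢ(Kᵢ−1)/(1+ψ(Kᵢ−1)) = 0.
Check two-phase: ΣzᵢKᵢ = 1.3263 > 1 and Σzᵢ/Kᵢ = 1.7802 > 1, so g(0) = 0.3263 > 0 and g(1) = -0.7802 < 0.
Newton iteration, ψ⁰ = 0.5:
  ψ = 0.5000: g = -0.17155, g' = -0.8056 → ψ = 0.2871
  ψ = 0.2871: g = 0.00172, g' = -0.8633 → ψ = 0.2891
Converged at ψ = 0.2891.
Compositions from xᵢ = zᵢ/(1+ψ(Kᵢ−1)), yᵢ = Kᵢxᵢ:
  1: x = 0.1975, y = 0.6123
  2: x = 0.0791, y = 0.0736
  3: x = 0.2429, y = 0.1700
  4: x = 0.4805, y = 0.1442

ψ = 0.2891, x_4 = 0.4805, y_4 = 0.1442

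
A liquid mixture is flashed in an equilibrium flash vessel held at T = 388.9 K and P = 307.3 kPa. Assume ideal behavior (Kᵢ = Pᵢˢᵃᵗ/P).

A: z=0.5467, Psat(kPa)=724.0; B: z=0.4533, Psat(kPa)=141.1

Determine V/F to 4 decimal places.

V/F = 0.6765

Raoult's law: Kᵢ = Pᵢˢᵃᵗ/P = Pᵢˢᵃᵗ/307.3.
  K_A = 724.0/307.3 = 2.356004, K_B = 141.1/307.3 = 0.459160
Binary case is linear: z₁(K₁−1)(1+V/F(K₂−1)) + z₂(K₂−1)(1+V/F(K₁−1)) = 0
⇒ V/F = [z₁(K₁−1)+z₂(K₂−1)] / [−(K₁−1)(K₂−1)] = 0.49616/0.73338 = 0.6765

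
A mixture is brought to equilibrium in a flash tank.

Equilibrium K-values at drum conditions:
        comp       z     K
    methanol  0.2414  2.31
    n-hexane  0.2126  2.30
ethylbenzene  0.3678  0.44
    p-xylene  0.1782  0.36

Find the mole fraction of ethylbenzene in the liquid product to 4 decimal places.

x_ethylbenzene = 0.4592

Material balance + equilibrium reduce to Σ zᵢ(Kᵢ−1)/(1+β(Kᵢ−1)) = 0.
Feasibility: ΣzᵢKᵢ = 1.2726, Σzᵢ/Kᵢ = 1.5278 — both > 1, two phases present.
Newton–Raphson from β = 0.5:
  β = 0.5000: g = -0.09520, g' = -0.6636 → β = 0.3565
  β = 0.3565: g = -0.00071, g' = -0.6628 → β = 0.3555
Converged at β = 0.3555.
Compositions from xᵢ = zᵢ/(1+β(Kᵢ−1)), yᵢ = Kᵢxᵢ:
  methanol: x = 0.1647, y = 0.3805
  n-hexane: x = 0.1454, y = 0.3344
  ethylbenzene: x = 0.4592, y = 0.2021
  p-xylene: x = 0.2307, y = 0.0830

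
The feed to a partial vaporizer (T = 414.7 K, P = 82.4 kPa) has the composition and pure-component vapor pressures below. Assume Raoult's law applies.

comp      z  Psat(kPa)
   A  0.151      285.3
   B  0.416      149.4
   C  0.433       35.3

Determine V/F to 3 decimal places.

Raoult's law: Kᵢ = Pᵢˢᵃᵗ/P = Pᵢˢᵃᵗ/82.4.
  K_A = 285.3/82.4 = 3.46238, K_B = 149.4/82.4 = 1.81311, K_C = 35.3/82.4 = 0.42840
Material balance + equilibrium reduce to Σ zᵢ(Kᵢ−1)/(1+V/F(Kᵢ−1)) = 0.
Feasibility: ΣzᵢKᵢ = 1.463, Σzᵢ/Kᵢ = 1.284 — both > 1, two phases present.
Newton–Raphson from V/F = 0.45:
  V/F = 0.450: g = 0.0908, g' = -0.610 → V/F = 0.599
  V/F = 0.599: g = 0.0014, g' = -0.601 → V/F = 0.601
Converged at V/F = 0.601.

V/F = 0.601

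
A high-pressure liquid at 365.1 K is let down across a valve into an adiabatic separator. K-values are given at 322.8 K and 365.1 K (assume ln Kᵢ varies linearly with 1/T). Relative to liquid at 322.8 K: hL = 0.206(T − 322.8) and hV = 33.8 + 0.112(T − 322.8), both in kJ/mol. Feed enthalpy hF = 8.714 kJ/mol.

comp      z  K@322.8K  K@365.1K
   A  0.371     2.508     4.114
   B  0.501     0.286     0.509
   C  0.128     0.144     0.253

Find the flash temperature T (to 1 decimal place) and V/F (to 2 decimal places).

T = 333.7 K, V/F = 0.20

Adiabatic flash: solve Rachford–Rice at each trial T, then check hF = ψ·hV(T) + (1−ψ)·hL(T).
  T = 322.8 K: K = (2.508, 0.286, 0.144), RR gives ψ = 0.082, H_out = 2.775 kJ/mol
  T = 365.1 K: K = (4.114, 0.509, 0.253), RR gives ψ = 0.472, H_out = 22.787 kJ/mol
  T = 344.0 K: K = (3.263, 0.389, 0.194), RR gives ψ = 0.290, H_out = 13.593 kJ/mol
  T = 333.4 K: K = (2.873, 0.335, 0.168), RR gives ψ = 0.194, H_out = 8.552 kJ/mol
  T = 338.7 K: K = (3.065, 0.361, 0.181), RR gives ψ = 0.243, H_out = 11.137 kJ/mol
  T = 336.0 K: K = (2.966, 0.348, 0.174), RR gives ψ = 0.219, H_out = 9.840 kJ/mol
  T = 334.7 K: K = (2.919, 0.341, 0.171), RR gives ψ = 0.207, H_out = 9.201 kJ/mol
Linear interpolation between T = 333.4 (H_out = 8.552) and T = 334.7 (H_out = 9.201) on hF = 8.714 gives T ≈ 333.7 K, at which ψ = 0.20.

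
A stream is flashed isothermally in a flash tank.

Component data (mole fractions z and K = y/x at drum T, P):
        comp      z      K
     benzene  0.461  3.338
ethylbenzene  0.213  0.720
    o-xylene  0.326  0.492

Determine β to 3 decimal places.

β = 0.834

Let β = V/F and solve Σ zᵢ(Kᵢ−1)/(1+β(Kᵢ−1)) = 0.
g(0) = ΣzᵢKᵢ − 1 = 0.853 and g(1) = 1 − Σzᵢ/Kᵢ = -0.097, so a root lies in (0, 1).
Newton iteration, β⁰ = 0.65:
  β = 0.650: g = 0.1076, g' = -0.609 → β = 0.827
  β = 0.827: g = 0.0045, g' = -0.571 → β = 0.834
Converged at β = 0.834.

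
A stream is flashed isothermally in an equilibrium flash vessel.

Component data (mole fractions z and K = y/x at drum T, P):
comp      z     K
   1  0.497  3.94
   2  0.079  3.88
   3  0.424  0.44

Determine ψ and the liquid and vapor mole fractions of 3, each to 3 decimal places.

ψ = 0.884, x_3 = 0.840, y_3 = 0.369

Rachford–Rice: g(ψ) = Σ zᵢ(Kᵢ−1)/(1+ψ(Kᵢ−1)) = 0.
g(0) = ΣzᵢKᵢ − 1 = 1.451 and g(1) = 1 − Σzᵢ/Kᵢ = -0.110, so a root lies in (0, 1).
Iterate (Newton) starting at ψ = 0.4:
  ψ = 0.400: g = 0.4712, g' = -1.270 → ψ = 0.771
  ψ = 0.771: g = 0.0999, g' = -0.878 → ψ = 0.885
  ψ = 0.885: g = -0.0010, g' = -0.906 → ψ = 0.884
Converged at ψ = 0.884.
Compositions from xᵢ = zᵢ/(1+ψ(Kᵢ−1)), yᵢ = Kᵢxᵢ:
  1: x = 0.138, y = 0.544
  2: x = 0.022, y = 0.086
  3: x = 0.840, y = 0.369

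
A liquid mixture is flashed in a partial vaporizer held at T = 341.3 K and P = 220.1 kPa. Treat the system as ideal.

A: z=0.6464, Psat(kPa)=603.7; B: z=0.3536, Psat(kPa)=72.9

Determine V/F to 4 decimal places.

V/F = 0.7636

Raoult's law: Kᵢ = Pᵢˢᵃᵗ/P = Pᵢˢᵃᵗ/220.1.
  K_A = 603.7/220.1 = 2.742844, K_B = 72.9/220.1 = 0.331213
Rachford–Rice: g(V/F) = Σ zᵢ(Kᵢ−1)/(1+V/F(Kᵢ−1)) = 0.
g(0) = ΣzᵢKᵢ − 1 = 0.8901 and g(1) = 1 − Σzᵢ/Kᵢ = -0.3033, so a root lies in (0, 1).
Binary case is linear: z₁(K₁−1)(1+V/F(K₂−1)) + z₂(K₂−1)(1+V/F(K₁−1)) = 0
⇒ V/F = [z₁(K₁−1)+z₂(K₂−1)] / [−(K₁−1)(K₂−1)] = 0.89009/1.16559 = 0.7636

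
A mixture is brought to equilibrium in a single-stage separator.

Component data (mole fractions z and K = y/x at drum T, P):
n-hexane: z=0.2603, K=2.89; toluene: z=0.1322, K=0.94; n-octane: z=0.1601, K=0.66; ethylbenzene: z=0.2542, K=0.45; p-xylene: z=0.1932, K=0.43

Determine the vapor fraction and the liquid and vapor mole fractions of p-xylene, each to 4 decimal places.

ψ = 0.2135, x_p-xylene = 0.2200, y_p-xylene = 0.0946

Let ψ = V/F and solve Σ zᵢ(Kᵢ−1)/(1+ψ(Kᵢ−1)) = 0.
g(0) = ΣzᵢKᵢ − 1 = 0.1797 and g(1) = 1 − Σzᵢ/Kᵢ = -0.4875, so a root lies in (0, 1).
Newton–Raphson from ψ = 0.5:
  ψ = 0.5000: g = -0.16768, g' = -0.5422 → ψ = 0.1908
  ψ = 0.1908: g = 0.01561, g' = -0.6990 → ψ = 0.2131
  ψ = 0.2131: g = 0.00028, g' = -0.6745 → ψ = 0.2135
Converged at ψ = 0.2135.
Compositions from xᵢ = zᵢ/(1+ψ(Kᵢ−1)), yᵢ = Kᵢxᵢ:
  n-hexane: x = 0.1855, y = 0.5360
  toluene: x = 0.1339, y = 0.1259
  n-octane: x = 0.1726, y = 0.1139
  ethylbenzene: x = 0.2880, y = 0.1296
  p-xylene: x = 0.2200, y = 0.0946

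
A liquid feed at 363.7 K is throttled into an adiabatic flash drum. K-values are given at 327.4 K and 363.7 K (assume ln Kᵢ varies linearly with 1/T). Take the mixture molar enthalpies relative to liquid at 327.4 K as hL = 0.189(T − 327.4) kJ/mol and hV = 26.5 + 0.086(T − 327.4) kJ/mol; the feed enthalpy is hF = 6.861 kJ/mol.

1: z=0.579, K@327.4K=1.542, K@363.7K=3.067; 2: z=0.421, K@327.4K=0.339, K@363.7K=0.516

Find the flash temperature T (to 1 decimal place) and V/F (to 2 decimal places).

Adiabatic flash: solve Rachford–Rice at each trial T, then check hF = ψ·hV(T) + (1−ψ)·hL(T).
  T = 327.4 K: K = (1.542, 0.339), RR gives ψ = 0.099, H_out = 2.629 kJ/mol
  T = 363.7 K: K = (3.067, 0.516), RR gives ψ = 0.993, H_out = 29.453 kJ/mol
  T = 345.5 K: K = (2.212, 0.423), RR gives ψ = 0.656, H_out = 19.571 kJ/mol
  T = 336.4 K: K = (1.854, 0.379), RR gives ψ = 0.440, H_out = 12.955 kJ/mol
  T = 331.9 K: K = (1.693, 0.359), RR gives ψ = 0.296, H_out = 8.548 kJ/mol
  T = 329.6 K: K = (1.615, 0.349), RR gives ψ = 0.204, H_out = 5.773 kJ/mol
Linear interpolation between T = 329.6 (H_out = 5.773) and T = 331.9 (H_out = 8.548) on hF = 6.861 gives T ≈ 330.5 K, at which ψ = 0.24.

T = 330.5 K, V/F = 0.24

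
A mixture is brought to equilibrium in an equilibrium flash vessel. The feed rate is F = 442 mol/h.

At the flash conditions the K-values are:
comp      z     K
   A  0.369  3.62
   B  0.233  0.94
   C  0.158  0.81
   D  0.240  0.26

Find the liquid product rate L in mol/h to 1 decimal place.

Rachford–Rice: g(ψ) = Σ zᵢ(Kᵢ−1)/(1+ψ(Kᵢ−1)) = 0.
Check two-phase: ΣzᵢKᵢ = 1.745 > 1 and Σzᵢ/Kᵢ = 1.468 > 1, so g(0) = 0.745 > 0 and g(1) = -0.468 < 0.
Iterate (Newton) starting at ψ = 0.5:
  ψ = 0.500: g = 0.0890, g' = -0.814 → ψ = 0.609
  ψ = 0.609: g = 0.0004, g' = -0.820 → ψ = 0.610
Converged at ψ = 0.610.
Then V = ψ·F = 0.6099·442 = 269.6 mol/h and L = F − V = 172.4 mol/h.

L = 172.4 mol/h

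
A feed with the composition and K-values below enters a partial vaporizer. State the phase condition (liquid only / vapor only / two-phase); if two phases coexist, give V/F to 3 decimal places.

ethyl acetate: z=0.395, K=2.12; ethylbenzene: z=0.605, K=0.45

ΣzᵢKᵢ = 1.110; Σzᵢ/Kᵢ = 1.531.
Both exceed 1, so a two-phase solution exists.
Let ψ = V/F and solve Σ zᵢ(Kᵢ−1)/(1+ψ(Kᵢ−1)) = 0.
Newton iteration, ψ⁰ = 0.5:
  ψ = 0.500: g = -0.1754, g' = -0.552 → ψ = 0.182
  ψ = 0.182: g = -0.0024, g' = -0.568 → ψ = 0.178
Converged at ψ = 0.178.

two-phase, V/F = 0.178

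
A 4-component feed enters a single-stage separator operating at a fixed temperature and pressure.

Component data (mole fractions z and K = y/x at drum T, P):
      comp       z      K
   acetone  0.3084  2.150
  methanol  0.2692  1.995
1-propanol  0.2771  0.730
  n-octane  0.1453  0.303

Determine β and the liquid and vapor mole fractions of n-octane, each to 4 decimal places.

Material balance + equilibrium reduce to Σ zᵢ(Kᵢ−1)/(1+β(Kᵢ−1)) = 0.
g(0) = ΣzᵢKᵢ − 1 = 0.4464 and g(1) = 1 − Σzᵢ/Kᵢ = -0.1375, so a root lies in (0, 1).
Iterate (Newton) starting at β = 0.5:
  β = 0.5000: g = 0.16211, g' = -0.4766 → β = 0.8402
  β = 0.8402: g = -0.01488, g' = -0.6294 → β = 0.8165
  β = 0.8165: g = -0.00032, g' = -0.6031 → β = 0.8160
Converged at β = 0.8160.
Compositions from xᵢ = zᵢ/(1+β(Kᵢ−1)), yᵢ = Kᵢxᵢ:
  acetone: x = 0.1591, y = 0.3421
  methanol: x = 0.1486, y = 0.2964
  1-propanol: x = 0.3554, y = 0.2594
  n-octane: x = 0.3369, y = 0.1021

β = 0.8160, x_n-octane = 0.3369, y_n-octane = 0.1021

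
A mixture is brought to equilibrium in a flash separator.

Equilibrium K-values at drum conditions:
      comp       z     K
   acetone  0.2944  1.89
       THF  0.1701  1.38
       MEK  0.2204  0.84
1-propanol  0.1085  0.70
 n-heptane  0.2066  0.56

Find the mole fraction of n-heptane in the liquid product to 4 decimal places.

x_n-heptane = 0.2988

Material balance + equilibrium reduce to Σ zᵢ(Kᵢ−1)/(1+β(Kᵢ−1)) = 0.
Check two-phase: ΣzᵢKᵢ = 1.1679 > 1 and Σzᵢ/Kᵢ = 1.0653 > 1, so g(0) = 0.1679 > 0 and g(1) = -0.0653 < 0.
Iterate (Newton) starting at β = 0.5:
  β = 0.5000: g = 0.04248, g' = -0.2150 → β = 0.6976
  β = 0.6976: g = 0.00072, g' = -0.2101 → β = 0.7010
Converged at β = 0.7010.
Compositions from xᵢ = zᵢ/(1+β(Kᵢ−1)), yᵢ = Kᵢxᵢ:
  acetone: x = 0.1813, y = 0.3426
  THF: x = 0.1343, y = 0.1854
  MEK: x = 0.2482, y = 0.2085
  1-propanol: x = 0.1374, y = 0.0962
  n-heptane: x = 0.2988, y = 0.1673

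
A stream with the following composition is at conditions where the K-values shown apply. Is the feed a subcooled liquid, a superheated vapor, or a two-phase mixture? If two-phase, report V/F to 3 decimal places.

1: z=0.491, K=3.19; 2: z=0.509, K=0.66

superheated vapor

ΣzᵢKᵢ = 1.902; Σzᵢ/Kᵢ = 0.925.
Since Σzᵢ/Kᵢ < 1 the mixture is above its dew point — single vapor phase.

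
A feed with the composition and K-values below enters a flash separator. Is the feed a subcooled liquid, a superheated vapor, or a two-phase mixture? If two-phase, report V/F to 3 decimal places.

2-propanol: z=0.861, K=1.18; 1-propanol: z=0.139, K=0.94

superheated vapor

ΣzᵢKᵢ = 1.147; Σzᵢ/Kᵢ = 0.878.
Since Σzᵢ/Kᵢ < 1 the mixture is above its dew point — single vapor phase.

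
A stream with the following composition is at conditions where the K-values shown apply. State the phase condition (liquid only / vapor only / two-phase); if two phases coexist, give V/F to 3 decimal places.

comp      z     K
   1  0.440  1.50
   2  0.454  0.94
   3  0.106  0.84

vapor only

ΣzᵢKᵢ = 1.176; Σzᵢ/Kᵢ = 0.903.
Since Σzᵢ/Kᵢ < 1 the mixture is above its dew point — single vapor phase.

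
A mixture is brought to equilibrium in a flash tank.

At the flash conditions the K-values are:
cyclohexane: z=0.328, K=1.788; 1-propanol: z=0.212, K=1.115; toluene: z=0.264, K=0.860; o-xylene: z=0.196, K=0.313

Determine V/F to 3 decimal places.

V/F = 0.383

Material balance + equilibrium reduce to Σ zᵢ(Kᵢ−1)/(1+V/F(Kᵢ−1)) = 0.
g(0) = ΣzᵢKᵢ − 1 = 0.111 and g(1) = 1 − Σzᵢ/Kᵢ = -0.307, so a root lies in (0, 1).
Newton–Raphson from V/F = 0.5:
  V/F = 0.500: g = -0.0364, g' = -0.328 → V/F = 0.389
  V/F = 0.389: g = -0.0017, g' = -0.300 → V/F = 0.383
Converged at V/F = 0.383.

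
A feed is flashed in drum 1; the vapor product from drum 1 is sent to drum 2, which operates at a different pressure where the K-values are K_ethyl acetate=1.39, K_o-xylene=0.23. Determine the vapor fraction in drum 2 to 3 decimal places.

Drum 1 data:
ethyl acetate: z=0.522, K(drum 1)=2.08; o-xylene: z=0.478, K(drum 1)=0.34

V/F (drum 2) = 0.484

Drum 1:
Let ψ₁ = V/F and solve Σ zᵢ(Kᵢ−1)/(1+ψ₁(Kᵢ−1)) = 0.
Check two-phase: ΣzᵢKᵢ = 1.248 > 1 and Σzᵢ/Kᵢ = 1.657 > 1, so g(0) = 0.248 > 0 and g(1) = -0.657 < 0.
Binary case is linear: z₁(K₁−1)(1+ψ₁(K₂−1)) + z₂(K₂−1)(1+ψ₁(K₁−1)) = 0
⇒ ψ₁ = [z₁(K₁−1)+z₂(K₂−1)] / [−(K₁−1)(K₂−1)] = 0.2483/0.7128 = 0.348
Drum-1 compositions:
  ethyl acetate: x = 0.379, y = 0.789
  o-xylene: x = 0.621, y = 0.211
Drum-2 feed = drum-1 vapor: z₂ = (0.7890, 0.2110).
Drum 2:
Material balance + equilibrium reduce to Σ zᵢ(Kᵢ−1)/(1+ψ₂(Kᵢ−1)) = 0.
Feasibility: ΣzᵢKᵢ = 1.145, Σzᵢ/Kᵢ = 1.485 — both > 1, two phases present.
Newton–Raphson from ψ₂ = 0.6:
  ψ₂ = 0.600: g = -0.0527, g' = -0.511 → ψ₂ = 0.497
  ψ₂ = 0.497: g = -0.0055, g' = -0.412 → ψ₂ = 0.484
Converged at ψ₂ = 0.484.
  ethyl acetate: x = 0.664, y = 0.923
  o-xylene: x = 0.336, y = 0.077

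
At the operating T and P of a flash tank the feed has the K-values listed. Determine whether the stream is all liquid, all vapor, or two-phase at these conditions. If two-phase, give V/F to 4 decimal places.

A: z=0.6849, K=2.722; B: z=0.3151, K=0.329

two-phase, V/F = 0.8377

ΣzᵢKᵢ = 1.9680; Σzᵢ/Kᵢ = 1.2094.
Both exceed 1, so a two-phase solution exists.
Material balance + equilibrium reduce to Σ zᵢ(Kᵢ−1)/(1+ψ(Kᵢ−1)) = 0.
Binary case is linear: z₁(K₁−1)(1+ψ(K₂−1)) + z₂(K₂−1)(1+ψ(K₁−1)) = 0
⇒ ψ = [z₁(K₁−1)+z₂(K₂−1)] / [−(K₁−1)(K₂−1)] = 0.96797/1.15546 = 0.8377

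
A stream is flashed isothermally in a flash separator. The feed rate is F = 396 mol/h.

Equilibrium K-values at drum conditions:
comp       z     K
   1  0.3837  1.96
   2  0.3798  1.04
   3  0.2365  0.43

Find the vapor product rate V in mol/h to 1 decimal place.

V = 289.6 mol/h

Rachford–Rice: g(ψ) = Σ zᵢ(Kᵢ−1)/(1+ψ(Kᵢ−1)) = 0.
Feasibility: ΣzᵢKᵢ = 1.2487, Σzᵢ/Kᵢ = 1.1110 — both > 1, two phases present.
Iterate (Newton) starting at ψ = 0.5:
  ψ = 0.5000: g = 0.07524, g' = -0.3123 → ψ = 0.7409
  ψ = 0.7409: g = -0.00335, g' = -0.3516 → ψ = 0.7314
  ψ = 0.7314: g = -0.00001, g' = -0.3486 → ψ = 0.7313
Converged at ψ = 0.7313.
Then V = ψ·F = 0.7313·396 = 289.6 mol/h and L = F − V = 106.4 mol/h.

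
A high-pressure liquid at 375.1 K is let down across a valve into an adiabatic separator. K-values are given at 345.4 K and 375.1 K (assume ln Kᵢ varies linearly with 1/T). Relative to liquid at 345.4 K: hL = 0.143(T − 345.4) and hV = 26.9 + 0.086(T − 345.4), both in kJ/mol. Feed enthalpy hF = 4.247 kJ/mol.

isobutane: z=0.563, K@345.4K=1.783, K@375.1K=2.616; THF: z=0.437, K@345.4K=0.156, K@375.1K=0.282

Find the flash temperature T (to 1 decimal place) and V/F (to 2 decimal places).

Adiabatic flash: solve Rachford–Rice at each trial T, then check hF = ψ·hV(T) + (1−ψ)·hL(T).
  T = 345.4 K: K = (1.783, 0.156), RR gives ψ = 0.109, H_out = 2.931 kJ/mol
  T = 375.1 K: K = (2.616, 0.282), RR gives ψ = 0.514, H_out = 17.196 kJ/mol
  T = 360.2 K: K = (2.175, 0.212), RR gives ψ = 0.343, H_out = 11.048 kJ/mol
  T = 352.8 K: K = (1.974, 0.182), RR gives ψ = 0.240, H_out = 7.408 kJ/mol
  T = 349.1 K: K = (1.877, 0.169), RR gives ψ = 0.179, H_out = 5.307 kJ/mol
  T = 347.2 K: K = (1.828, 0.162), RR gives ψ = 0.144, H_out = 4.127 kJ/mol
Linear interpolation between T = 347.2 (H_out = 4.127) and T = 349.1 (H_out = 5.307) on hF = 4.247 gives T ≈ 347.4 K, at which ψ = 0.15.

T = 347.4 K, V/F = 0.15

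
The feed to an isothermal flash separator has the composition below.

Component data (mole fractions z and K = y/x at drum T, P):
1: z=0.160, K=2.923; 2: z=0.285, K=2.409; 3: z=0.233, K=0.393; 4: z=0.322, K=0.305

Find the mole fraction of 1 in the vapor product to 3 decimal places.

Material balance + equilibrium reduce to Σ zᵢ(Kᵢ−1)/(1+ψ(Kᵢ−1)) = 0.
g(0) = ΣzᵢKᵢ − 1 = 0.344 and g(1) = 1 − Σzᵢ/Kᵢ = -0.822, so a root lies in (0, 1).
Iterate (Newton) starting at ψ = 0.43:
  ψ = 0.430: g = -0.0921, g' = -0.870 → ψ = 0.324
Converged at ψ = 0.324.
Compositions from xᵢ = zᵢ/(1+ψ(Kᵢ−1)), yᵢ = Kᵢxᵢ:
  1: x = 0.099, y = 0.288
  2: x = 0.196, y = 0.471
  3: x = 0.290, y = 0.114
  4: x = 0.416, y = 0.127

y_1 = 0.288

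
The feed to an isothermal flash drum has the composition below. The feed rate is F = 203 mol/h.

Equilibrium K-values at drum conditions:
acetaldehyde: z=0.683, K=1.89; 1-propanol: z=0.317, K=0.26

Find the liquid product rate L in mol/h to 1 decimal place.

Rachford–Rice: g(ψ) = Σ zᵢ(Kᵢ−1)/(1+ψ(Kᵢ−1)) = 0.
Check two-phase: ΣzᵢKᵢ = 1.373 > 1 and Σzᵢ/Kᵢ = 1.581 > 1, so g(0) = 0.373 > 0 and g(1) = -0.581 < 0.
Binary case is linear: z₁(K₁−1)(1+ψ(K₂−1)) + z₂(K₂−1)(1+ψ(K₁−1)) = 0
⇒ ψ = [z₁(K₁−1)+z₂(K₂−1)] / [−(K₁−1)(K₂−1)] = 0.3733/0.6586 = 0.567
Then V = ψ·F = 0.5668·203 = 115.1 mol/h and L = F − V = 87.9 mol/h.

L = 87.9 mol/h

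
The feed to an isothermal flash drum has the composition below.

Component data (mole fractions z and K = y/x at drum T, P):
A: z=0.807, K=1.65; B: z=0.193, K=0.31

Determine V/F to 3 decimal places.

Rachford–Rice: g(V/F) = Σ zᵢ(Kᵢ−1)/(1+V/F(Kᵢ−1)) = 0.
Feasibility: ΣzᵢKᵢ = 1.391, Σzᵢ/Kᵢ = 1.112 — both > 1, two phases present.
Newton–Raphson from V/F = 0.5:
  V/F = 0.500: g = 0.1926, g' = -0.408 → V/F = 0.972
  V/F = 0.972: g = -0.0825, g' = -0.974 → V/F = 0.887
  V/F = 0.887: g = -0.0104, g' = -0.747 → V/F = 0.873
Converged at V/F = 0.873.

V/F = 0.873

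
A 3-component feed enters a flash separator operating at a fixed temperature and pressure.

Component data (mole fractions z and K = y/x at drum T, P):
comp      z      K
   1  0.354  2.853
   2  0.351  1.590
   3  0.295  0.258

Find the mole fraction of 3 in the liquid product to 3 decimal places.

x_3 = 0.592

Rachford–Rice: g(ψ) = Σ zᵢ(Kᵢ−1)/(1+ψ(Kᵢ−1)) = 0.
Feasibility: ΣzᵢKᵢ = 1.644, Σzᵢ/Kᵢ = 1.488 — both > 1, two phases present.
Iterate (Newton) starting at ψ = 0.5:
  ψ = 0.500: g = 0.1524, g' = -0.811 → ψ = 0.688
  ψ = 0.688: g = -0.0115, g' = -0.974 → ψ = 0.676
Converged at ψ = 0.676.
Compositions from xᵢ = zᵢ/(1+ψ(Kᵢ−1)), yᵢ = Kᵢxᵢ:
  1: x = 0.157, y = 0.448
  2: x = 0.251, y = 0.399
  3: x = 0.592, y = 0.153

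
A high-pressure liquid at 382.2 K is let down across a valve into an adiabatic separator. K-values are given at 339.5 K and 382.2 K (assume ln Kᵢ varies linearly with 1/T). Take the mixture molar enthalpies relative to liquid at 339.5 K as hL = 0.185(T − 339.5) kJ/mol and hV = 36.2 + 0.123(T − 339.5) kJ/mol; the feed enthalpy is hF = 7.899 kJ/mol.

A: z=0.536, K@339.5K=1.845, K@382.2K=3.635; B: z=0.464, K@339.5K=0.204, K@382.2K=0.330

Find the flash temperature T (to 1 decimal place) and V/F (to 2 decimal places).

Adiabatic flash: solve Rachford–Rice at each trial T, then check hF = ψ·hV(T) + (1−ψ)·hL(T).
  T = 339.5 K: K = (1.845, 0.204), RR gives ψ = 0.124, H_out = 4.498 kJ/mol
  T = 382.2 K: K = (3.635, 0.330), RR gives ψ = 0.624, H_out = 28.833 kJ/mol
  T = 360.9 K: K = (2.644, 0.263), RR gives ψ = 0.445, H_out = 19.492 kJ/mol
  T = 350.2 K: K = (2.221, 0.233), RR gives ψ = 0.319, H_out = 13.298 kJ/mol
  T = 344.9 K: K = (2.029, 0.218), RR gives ψ = 0.235, H_out = 9.415 kJ/mol
  T = 342.2 K: K = (1.936, 0.211), RR gives ψ = 0.183, H_out = 7.108 kJ/mol
  T = 343.5 K: K = (1.980, 0.214), RR gives ψ = 0.209, H_out = 8.252 kJ/mol
Linear interpolation between T = 342.2 (H_out = 7.108) and T = 343.5 (H_out = 8.252) on hF = 7.899 gives T ≈ 343.1 K, at which ψ = 0.20.

T = 343.1 K, V/F = 0.20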